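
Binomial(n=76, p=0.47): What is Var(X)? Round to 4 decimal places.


Var = n*p*(1-p) = 76 * 0.47 * 0.53 = 18.9316

18.9316


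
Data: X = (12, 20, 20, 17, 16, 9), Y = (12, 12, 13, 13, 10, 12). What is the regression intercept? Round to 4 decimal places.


a = ybar - b*xbar, where b = sum((xi-xbar)(yi-ybar)) / sum((xi-xbar)^2)
n = 6, xbar = 94/6 = 47/3 ≈ 15.666667, ybar = 72/6 = 12
Sxy = sum((xi-xbar)(yi-ybar)) = 5
Sxx = sum((xi-xbar)^2) = 292/3 ≈ 97.333333
b = Sxy / Sxx = 15/292 ≈ 0.051370
a = 12 - 0.051370 * 15.666667 = 3269/292 ≈ 11.195205

11.1952


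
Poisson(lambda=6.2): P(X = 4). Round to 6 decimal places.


P = e^(-lam) * lam^k / k!
e^(-6.2) ≈ 0.002029431
lam^k = 6.2^4 = 1477.6336
k! = 4! = 24
P = 0.002029431 * 1477.6336 / 24 ≈ 0.124948

0.124948


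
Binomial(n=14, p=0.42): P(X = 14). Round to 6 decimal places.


P = C(n,k) * p^k * (1-p)^(n-k)
C(14,14) = 1
p^k = 0.42^14 ≈ 0.000005314838
(1-p)^(n-k) = 0.58^0 = 1
P = 1 * 0.000005314838 * 1 ≈ 0.000005

0.000005


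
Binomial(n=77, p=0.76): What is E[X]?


E[X] = n*p = 77 * 0.76 = 58.52

58.52


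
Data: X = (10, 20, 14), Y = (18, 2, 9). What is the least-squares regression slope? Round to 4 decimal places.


b = sum((xi-xbar)(yi-ybar)) / sum((xi-xbar)^2)
n = 3, xbar = 44/3 ≈ 14.666667, ybar = 29/3 ≈ 9.666667
Sxy = sum((xi-xbar)(yi-ybar)) = -238/3 ≈ -79.333333
Sxx = sum((xi-xbar)^2) = 152/3 ≈ 50.666667
b = Sxy / Sxx = -119/76 ≈ -1.565789

-1.5658


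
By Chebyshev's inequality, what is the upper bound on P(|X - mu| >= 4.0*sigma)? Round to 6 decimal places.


P <= 1/k^2
k^2 = 4.0^2 = 16
1/k^2 = 1 / 16 = 0.0625

0.062500


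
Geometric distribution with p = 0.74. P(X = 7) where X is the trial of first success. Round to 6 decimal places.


P = (1-p)^(k-1) * p
(1-p)^(k-1) = 0.26^6 ≈ 0.0003089158
P = 0.0003089158 * 0.74 ≈ 0.0002285977

0.000229


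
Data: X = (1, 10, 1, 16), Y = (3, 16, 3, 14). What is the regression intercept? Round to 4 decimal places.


a = ybar - b*xbar, where b = sum((xi-xbar)(yi-ybar)) / sum((xi-xbar)^2)
n = 4, xbar = 28/4 = 7, ybar = 36/4 = 9
Sxy = sum((xi-xbar)(yi-ybar)) = 138
Sxx = sum((xi-xbar)^2) = 162
b = Sxy / Sxx = 23/27 ≈ 0.851852
a = 9 - 0.851852 * 7 = 82/27 ≈ 3.037037

3.0370


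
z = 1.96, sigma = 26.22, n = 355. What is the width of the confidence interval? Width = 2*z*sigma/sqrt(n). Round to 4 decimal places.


width = 2*z*sigma/sqrt(n)
2*z*sigma = 2 * 1.96 * 26.22 = 102.7824
sqrt(355) ≈ 18.841444
width = 102.7824 / 18.841444 ≈ 5.455123

5.4551


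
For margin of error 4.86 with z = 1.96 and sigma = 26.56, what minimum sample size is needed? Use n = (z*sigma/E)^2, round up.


z*sigma/E = 1.96 * 26.56 / 4.86 = 65072/6075 ≈ 10.711440
(z*sigma/E)^2 ≈ 114.734954
round up: n = 115

115


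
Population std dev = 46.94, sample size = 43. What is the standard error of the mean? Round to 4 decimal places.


SE = sigma / sqrt(n)
sqrt(43) ≈ 6.557439
SE = 46.94 / 6.557439 ≈ 7.158283

7.1583


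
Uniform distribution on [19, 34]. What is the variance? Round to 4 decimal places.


Var = (b-a)^2 / 12
(b-a)^2 = (34 - 19)^2 = 225
Var = 225/12 = 18.75

18.7500


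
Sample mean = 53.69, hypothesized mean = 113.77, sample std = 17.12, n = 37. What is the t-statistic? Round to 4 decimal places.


t = (xbar - mu0) / (s/sqrt(n))
xbar - mu0 = 53.69 - 113.77 = -60.08
sqrt(37) ≈ 6.08276253
s/sqrt(n) = 17.12 / 6.08276253 ≈ 2.81451066
t = -60.08 / 2.81451066 ≈ -21.346517

-21.3465


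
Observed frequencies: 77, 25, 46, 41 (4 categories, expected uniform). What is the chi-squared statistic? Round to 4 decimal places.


chi2 = sum((O-E)^2/E), E = total/4
total = 189, E = 189/4 = 47.25
(77 - 47.25)^2 / 47.25 = 885.0625 / 47.25 = 2023/108 ≈ 18.731481
(25 - 47.25)^2 / 47.25 = 495.0625 / 47.25 = 7921/756 ≈ 10.477513
(46 - 47.25)^2 / 47.25 = 1.5625 / 47.25 = 25/756 ≈ 0.033069
(41 - 47.25)^2 / 47.25 = 39.0625 / 47.25 = 625/756 ≈ 0.826720
chi2 = 5683/189 ≈ 30.068783

30.0688


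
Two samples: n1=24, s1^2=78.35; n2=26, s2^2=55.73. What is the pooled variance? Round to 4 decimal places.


sp^2 = ((n1-1)*s1^2 + (n2-1)*s2^2)/(n1+n2-2)
(n1-1)*s1^2 = 23 * 78.35 = 1802.05
(n2-1)*s2^2 = 25 * 55.73 = 1393.25
numerator = 1802.05 + 1393.25 = 3195.3
n1+n2-2 = 48
sp^2 = 3195.3 / 48 = 66.56875

66.5688


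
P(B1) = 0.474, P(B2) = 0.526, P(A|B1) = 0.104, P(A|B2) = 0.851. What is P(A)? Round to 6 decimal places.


P(A) = P(A|B1)*P(B1) + P(A|B2)*P(B2)
P(A|B1)*P(B1) = 0.104 * 0.474 = 0.049296
P(A|B2)*P(B2) = 0.851 * 0.526 = 0.447626
P(A) = 0.049296 + 0.447626 = 0.496922

0.496922


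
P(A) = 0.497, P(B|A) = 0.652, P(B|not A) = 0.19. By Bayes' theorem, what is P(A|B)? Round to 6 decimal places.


P(A|B) = P(B|A)*P(A) / P(B), P(B) = P(B|A)*P(A) + P(B|not A)*P(not A)
P(B|A)*P(A) = 0.652 * 0.497 = 0.324044
P(B|not A)*P(not A) = 0.19 * 0.503 = 0.09557
P(B) = 0.324044 + 0.09557 = 0.419614
P(A|B) = 0.324044 / 0.419614 ≈ 0.77224306

0.772243


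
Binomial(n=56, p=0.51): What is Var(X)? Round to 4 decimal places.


Var = n*p*(1-p) = 56 * 0.51 * 0.49 = 13.9944

13.9944


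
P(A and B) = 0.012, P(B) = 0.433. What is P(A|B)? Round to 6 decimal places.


P(A|B) = P(A and B) / P(B) = 0.012 / 0.433 = 12/433 ≈ 0.02771363

0.027714


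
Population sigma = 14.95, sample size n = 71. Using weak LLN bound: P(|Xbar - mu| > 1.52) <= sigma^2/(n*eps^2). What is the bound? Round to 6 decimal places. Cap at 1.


bound = min(1, sigma^2/(n*eps^2))
sigma^2 = 14.95^2 = 223.5025
n*eps^2 = 71 * 1.52^2 = 71 * 2.3104 = 164.0384
sigma^2/(n*eps^2) = 223.5025 / 164.0384 ≈ 1.36250110
this exceeds 1, so the bound is capped at 1

1.000000


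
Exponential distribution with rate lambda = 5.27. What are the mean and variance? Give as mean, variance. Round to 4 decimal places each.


mean = 1/lam, var = 1/lam^2
mean = 1 / 5.27 = 100/527 ≈ 0.189753
lam^2 = 5.27^2 = 27.7729
var = 1 / 27.7729 ≈ 0.036006

0.1898, 0.0360


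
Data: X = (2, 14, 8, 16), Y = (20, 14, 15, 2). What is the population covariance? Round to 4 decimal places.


Cov = (1/n)*sum((xi-xbar)(yi-ybar))
n = 4, xbar = 40/4 = 10, ybar = 51/4 = 12.75
sum((xi-xbar)(yi-ybar)) = -122
Cov = -122 / 4 = -30.5

-30.5000


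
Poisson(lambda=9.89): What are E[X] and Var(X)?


E[X] = Var(X) = lambda = 9.89

9.89, 9.89


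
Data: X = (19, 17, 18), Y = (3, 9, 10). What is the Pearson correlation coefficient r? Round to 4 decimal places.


r = sum((xi-xbar)(yi-ybar)) / sqrt(sum((xi-xbar)^2) * sum((yi-ybar)^2))
n = 3, xbar = 54/3 = 18, ybar = 22/3 ≈ 7.333333
Sxy = sum((xi-xbar)(yi-ybar)) = -6
Sxx = sum((xi-xbar)^2) = 2
Syy = sum((yi-ybar)^2) = 86/3 ≈ 28.666667
sqrt(Sxx*Syy) ≈ 7.571878
r = Sxy / sqrt(Sxx*Syy) = -6 / 7.571878 ≈ -0.792406

-0.7924


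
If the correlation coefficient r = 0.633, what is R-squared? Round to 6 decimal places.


R^2 = r^2 = (0.633)^2 = 0.400689

0.400689


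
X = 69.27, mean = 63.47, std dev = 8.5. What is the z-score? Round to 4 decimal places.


z = (X - mu) / sigma
X - mu = 69.27 - 63.47 = 5.8
z = 5.8 / 8.5 = 58/85 ≈ 0.682353

0.6824


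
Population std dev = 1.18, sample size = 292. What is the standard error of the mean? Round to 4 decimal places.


SE = sigma / sqrt(n)
sqrt(292) ≈ 17.088007
SE = 1.18 / 17.088007 ≈ 0.069054

0.0691


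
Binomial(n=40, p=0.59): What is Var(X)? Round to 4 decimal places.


Var = n*p*(1-p) = 40 * 0.59 * 0.41 = 9.676

9.6760


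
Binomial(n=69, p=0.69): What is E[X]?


E[X] = n*p = 69 * 0.69 = 47.61

47.61


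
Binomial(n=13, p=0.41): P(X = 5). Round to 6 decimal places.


P = C(n,k) * p^k * (1-p)^(n-k)
C(13,5) = 1287
p^k = 0.41^5 ≈ 0.01158562
(1-p)^(n-k) = 0.59^8 ≈ 0.01468304
P = 1287 * 0.01158562 * 0.01468304 ≈ 0.218934

0.218934


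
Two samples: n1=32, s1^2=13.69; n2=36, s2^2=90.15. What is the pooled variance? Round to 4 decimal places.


sp^2 = ((n1-1)*s1^2 + (n2-1)*s2^2)/(n1+n2-2)
(n1-1)*s1^2 = 31 * 13.69 = 424.39
(n2-1)*s2^2 = 35 * 90.15 = 3155.25
numerator = 424.39 + 3155.25 = 3579.64
n1+n2-2 = 66
sp^2 = 3579.64 / 66 = 89491/1650 ≈ 54.236970

54.2370


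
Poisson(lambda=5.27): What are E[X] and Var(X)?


E[X] = Var(X) = lambda = 5.27

5.27, 5.27


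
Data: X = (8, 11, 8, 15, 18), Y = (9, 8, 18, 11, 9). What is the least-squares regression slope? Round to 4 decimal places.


b = sum((xi-xbar)(yi-ybar)) / sum((xi-xbar)^2)
n = 5, xbar = 60/5 = 12, ybar = 55/5 = 11
Sxy = sum((xi-xbar)(yi-ybar)) = -29
Sxx = sum((xi-xbar)^2) = 78
b = Sxy / Sxx = -29/78 ≈ -0.371795

-0.3718


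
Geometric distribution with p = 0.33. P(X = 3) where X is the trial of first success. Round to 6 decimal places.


P = (1-p)^(k-1) * p
(1-p)^(k-1) = 0.67^2 = 0.4489
P = 0.4489 * 0.33 = 0.148137

0.148137


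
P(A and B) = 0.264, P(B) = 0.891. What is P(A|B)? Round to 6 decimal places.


P(A|B) = P(A and B) / P(B) = 0.264 / 0.891 = 8/27 ≈ 0.29629630

0.296296


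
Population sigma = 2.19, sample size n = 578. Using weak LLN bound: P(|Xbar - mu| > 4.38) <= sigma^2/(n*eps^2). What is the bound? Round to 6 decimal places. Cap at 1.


bound = min(1, sigma^2/(n*eps^2))
sigma^2 = 2.19^2 = 4.7961
n*eps^2 = 578 * 4.38^2 = 578 * 19.1844 = 11088.5832
sigma^2/(n*eps^2) = 4.7961 / 11088.5832 = 1/2312 ≈ 0.00043253

0.000433


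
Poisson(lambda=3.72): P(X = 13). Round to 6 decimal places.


P = e^(-lam) * lam^k / k!
e^(-3.72) ≈ 0.02423397
lam^k = 3.72^13 ≈ 26125115.458555
k! = 13! = 6227020800
P = 0.02423397 * 26125115.458555 / 6227020800 ≈ 0.000102

0.000102


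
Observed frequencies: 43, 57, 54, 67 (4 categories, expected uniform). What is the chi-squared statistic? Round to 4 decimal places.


chi2 = sum((O-E)^2/E), E = total/4
total = 221, E = 221/4 = 55.25
(43 - 55.25)^2 / 55.25 = 150.0625 / 55.25 = 2401/884 ≈ 2.716063
(57 - 55.25)^2 / 55.25 = 3.0625 / 55.25 = 49/884 ≈ 0.055430
(54 - 55.25)^2 / 55.25 = 1.5625 / 55.25 = 25/884 ≈ 0.028281
(67 - 55.25)^2 / 55.25 = 138.0625 / 55.25 = 2209/884 ≈ 2.498869
chi2 = 1171/221 ≈ 5.298643

5.2986


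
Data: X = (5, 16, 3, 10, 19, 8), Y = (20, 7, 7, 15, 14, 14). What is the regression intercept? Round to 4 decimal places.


a = ybar - b*xbar, where b = sum((xi-xbar)(yi-ybar)) / sum((xi-xbar)^2)
n = 6, xbar = 61/6 ≈ 10.166667, ybar = 77/6 ≈ 12.833333
Sxy = sum((xi-xbar)(yi-ybar)) = -131/6 ≈ -21.833333
Sxx = sum((xi-xbar)^2) = 1169/6 ≈ 194.833333
b = Sxy / Sxx = -131/1169 ≈ -0.112062
a = 12.833333 - (-0.112062) * 10.166667 = 16334/1169 ≈ 13.972626

13.9726


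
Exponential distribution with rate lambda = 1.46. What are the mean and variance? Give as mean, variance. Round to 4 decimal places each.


mean = 1/lam, var = 1/lam^2
mean = 1 / 1.46 = 50/73 ≈ 0.684932
lam^2 = 1.46^2 = 2.1316
var = 1 / 2.1316 = 2500/5329 ≈ 0.469131

0.6849, 0.4691


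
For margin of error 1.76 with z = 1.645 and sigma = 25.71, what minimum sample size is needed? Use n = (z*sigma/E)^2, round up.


z*sigma/E = 1.645 * 25.71 / 1.76 ≈ 24.030085
(z*sigma/E)^2 ≈ 577.444996
round up: n = 578

578


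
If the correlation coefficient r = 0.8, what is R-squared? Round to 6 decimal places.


R^2 = r^2 = (0.8)^2 = 0.64

0.640000


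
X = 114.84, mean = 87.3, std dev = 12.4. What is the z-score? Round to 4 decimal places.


z = (X - mu) / sigma
X - mu = 114.84 - 87.3 = 27.54
z = 27.54 / 12.4 = 1377/620 ≈ 2.220968

2.2210


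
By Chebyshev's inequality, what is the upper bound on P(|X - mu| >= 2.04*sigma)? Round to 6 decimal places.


P <= 1/k^2
k^2 = 2.04^2 = 4.1616
1/k^2 = 1 / 4.1616 = 625/2601 ≈ 0.24029220

0.240292


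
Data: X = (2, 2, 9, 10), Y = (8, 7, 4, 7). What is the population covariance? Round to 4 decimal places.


Cov = (1/n)*sum((xi-xbar)(yi-ybar))
n = 4, xbar = 23/4 = 5.75, ybar = 26/4 = 6.5
sum((xi-xbar)(yi-ybar)) = -13.5
Cov = -13.5 / 4 = -3.375

-3.3750


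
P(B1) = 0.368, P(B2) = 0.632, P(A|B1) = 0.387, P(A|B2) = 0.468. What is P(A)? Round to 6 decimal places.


P(A) = P(A|B1)*P(B1) + P(A|B2)*P(B2)
P(A|B1)*P(B1) = 0.387 * 0.368 = 0.142416
P(A|B2)*P(B2) = 0.468 * 0.632 = 0.295776
P(A) = 0.142416 + 0.295776 = 0.438192

0.438192


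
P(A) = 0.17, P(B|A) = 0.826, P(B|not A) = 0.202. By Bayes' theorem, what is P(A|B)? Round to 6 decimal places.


P(A|B) = P(B|A)*P(A) / P(B), P(B) = P(B|A)*P(A) + P(B|not A)*P(not A)
P(B|A)*P(A) = 0.826 * 0.17 = 0.14042
P(B|not A)*P(not A) = 0.202 * 0.83 = 0.16766
P(B) = 0.14042 + 0.16766 = 0.30808
P(A|B) = 0.14042 / 0.30808 ≈ 0.45579070

0.455791


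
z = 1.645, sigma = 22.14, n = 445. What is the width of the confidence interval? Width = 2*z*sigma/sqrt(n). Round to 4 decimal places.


width = 2*z*sigma/sqrt(n)
2*z*sigma = 2 * 1.645 * 22.14 = 72.8406
sqrt(445) ≈ 21.095023
width = 72.8406 / 21.095023 ≈ 3.452976

3.4530


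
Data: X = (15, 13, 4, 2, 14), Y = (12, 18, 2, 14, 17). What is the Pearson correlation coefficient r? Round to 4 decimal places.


r = sum((xi-xbar)(yi-ybar)) / sqrt(sum((xi-xbar)^2) * sum((yi-ybar)^2))
n = 5, xbar = 48/5 = 9.6, ybar = 63/5 = 12.6
Sxy = sum((xi-xbar)(yi-ybar)) = 83.2
Sxx = sum((xi-xbar)^2) = 149.2
Syy = sum((yi-ybar)^2) = 163.2
sqrt(Sxx*Syy) ≈ 156.043071
r = Sxy / sqrt(Sxx*Syy) = 83.2 / 156.043071 ≈ 0.533186

0.5332


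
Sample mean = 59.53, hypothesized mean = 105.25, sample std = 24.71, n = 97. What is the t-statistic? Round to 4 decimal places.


t = (xbar - mu0) / (s/sqrt(n))
xbar - mu0 = 59.53 - 105.25 = -45.72
sqrt(97) ≈ 9.84885780
s/sqrt(n) = 24.71 / 9.84885780 ≈ 2.50892037
t = -45.72 / 2.50892037 ≈ -18.222978

-18.2230


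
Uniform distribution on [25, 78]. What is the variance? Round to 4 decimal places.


Var = (b-a)^2 / 12
(b-a)^2 = (78 - 25)^2 = 2809
Var = 2809/12 ≈ 234.083333

234.0833


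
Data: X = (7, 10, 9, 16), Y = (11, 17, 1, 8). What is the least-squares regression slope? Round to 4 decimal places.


b = sum((xi-xbar)(yi-ybar)) / sum((xi-xbar)^2)
n = 4, xbar = 42/4 = 10.5, ybar = 37/4 = 9.25
Sxy = sum((xi-xbar)(yi-ybar)) = -4.5
Sxx = sum((xi-xbar)^2) = 45
b = Sxy / Sxx = -0.1

-0.1000


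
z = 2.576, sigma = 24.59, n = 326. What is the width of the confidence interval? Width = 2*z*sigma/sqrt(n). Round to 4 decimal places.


width = 2*z*sigma/sqrt(n)
2*z*sigma = 2 * 2.576 * 24.59 = 126.68768
sqrt(326) ≈ 18.055470
width = 126.68768 / 18.055470 ≈ 7.016582

7.0166


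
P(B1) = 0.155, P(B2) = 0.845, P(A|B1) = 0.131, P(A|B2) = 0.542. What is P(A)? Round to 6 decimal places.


P(A) = P(A|B1)*P(B1) + P(A|B2)*P(B2)
P(A|B1)*P(B1) = 0.131 * 0.155 = 0.020305
P(A|B2)*P(B2) = 0.542 * 0.845 = 0.45799
P(A) = 0.020305 + 0.45799 = 0.478295

0.478295


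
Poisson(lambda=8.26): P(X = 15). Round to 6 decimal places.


P = e^(-lam) * lam^k / k!
e^(-8.26) ≈ 0.0002586590
lam^k = 8.26^15 ≈ 56846104593421.832850
k! = 15! = 1307674368000
P = 0.0002586590 * 56846104593421.832850 / 1307674368000 ≈ 0.011244

0.011244


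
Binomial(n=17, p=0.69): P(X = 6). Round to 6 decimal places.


P = C(n,k) * p^k * (1-p)^(n-k)
C(17,6) = 12376
p^k = 0.69^6 ≈ 0.1079182
(1-p)^(n-k) = 0.31^11 ≈ 0.000002540848
P = 12376 * 0.1079182 * 0.000002540848 ≈ 0.003394

0.003394


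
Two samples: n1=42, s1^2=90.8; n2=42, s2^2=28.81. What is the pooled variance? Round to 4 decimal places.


sp^2 = ((n1-1)*s1^2 + (n2-1)*s2^2)/(n1+n2-2)
(n1-1)*s1^2 = 41 * 90.8 = 3722.8
(n2-1)*s2^2 = 41 * 28.81 = 1181.21
numerator = 3722.8 + 1181.21 = 4904.01
n1+n2-2 = 82
sp^2 = 4904.01 / 82 = 59.805

59.8050


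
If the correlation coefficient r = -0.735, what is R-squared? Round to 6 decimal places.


R^2 = r^2 = (-0.735)^2 = 0.540225

0.540225


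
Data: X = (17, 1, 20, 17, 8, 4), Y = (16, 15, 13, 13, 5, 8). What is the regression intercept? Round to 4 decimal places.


a = ybar - b*xbar, where b = sum((xi-xbar)(yi-ybar)) / sum((xi-xbar)^2)
n = 6, xbar = 67/6 ≈ 11.166667, ybar = 70/6 = 35/3 ≈ 11.666667
Sxy = sum((xi-xbar)(yi-ybar)) = 175/3 ≈ 58.333333
Sxx = sum((xi-xbar)^2) = 1865/6 ≈ 310.833333
b = Sxy / Sxx = 70/373 ≈ 0.187668
a = 11.666667 - 0.187668 * 11.166667 = 3570/373 ≈ 9.571046

9.5710


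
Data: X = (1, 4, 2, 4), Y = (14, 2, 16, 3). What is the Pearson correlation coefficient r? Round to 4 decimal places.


r = sum((xi-xbar)(yi-ybar)) / sqrt(sum((xi-xbar)^2) * sum((yi-ybar)^2))
n = 4, xbar = 11/4 = 2.75, ybar = 35/4 = 8.75
Sxy = sum((xi-xbar)(yi-ybar)) = -30.25
Sxx = sum((xi-xbar)^2) = 6.75
Syy = sum((yi-ybar)^2) = 158.75
sqrt(Sxx*Syy) ≈ 32.734729
r = Sxy / sqrt(Sxx*Syy) = -30.25 / 32.734729 ≈ -0.924095

-0.9241


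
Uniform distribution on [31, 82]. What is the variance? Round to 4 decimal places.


Var = (b-a)^2 / 12
(b-a)^2 = (82 - 31)^2 = 2601
Var = 2601/12 = 216.75

216.7500


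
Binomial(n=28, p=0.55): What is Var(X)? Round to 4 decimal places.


Var = n*p*(1-p) = 28 * 0.55 * 0.45 = 6.93

6.9300


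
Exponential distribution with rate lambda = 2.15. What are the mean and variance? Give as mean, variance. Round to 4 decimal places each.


mean = 1/lam, var = 1/lam^2
mean = 1 / 2.15 = 20/43 ≈ 0.465116
lam^2 = 2.15^2 = 4.6225
var = 1 / 4.6225 = 400/1849 ≈ 0.216333

0.4651, 0.2163


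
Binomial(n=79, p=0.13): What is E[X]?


E[X] = n*p = 79 * 0.13 = 10.27

10.27


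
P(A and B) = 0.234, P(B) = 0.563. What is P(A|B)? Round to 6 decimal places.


P(A|B) = P(A and B) / P(B) = 0.234 / 0.563 = 234/563 ≈ 0.41563055

0.415631


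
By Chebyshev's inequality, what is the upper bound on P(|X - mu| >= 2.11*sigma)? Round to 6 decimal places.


P <= 1/k^2
k^2 = 2.11^2 = 4.4521
1/k^2 = 1 / 4.4521 ≈ 0.22461310

0.224613


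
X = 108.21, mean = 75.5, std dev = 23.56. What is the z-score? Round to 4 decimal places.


z = (X - mu) / sigma
X - mu = 108.21 - 75.5 = 32.71
z = 32.71 / 23.56 = 3271/2356 ≈ 1.388370

1.3884


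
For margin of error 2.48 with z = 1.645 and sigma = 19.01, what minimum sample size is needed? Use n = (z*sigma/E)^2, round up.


z*sigma/E = 1.645 * 19.01 / 2.48 ≈ 12.609456
(z*sigma/E)^2 ≈ 158.998372
round up: n = 159

159


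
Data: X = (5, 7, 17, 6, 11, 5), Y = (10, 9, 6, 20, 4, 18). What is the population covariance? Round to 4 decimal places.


Cov = (1/n)*sum((xi-xbar)(yi-ybar))
n = 6, xbar = 51/6 = 8.5, ybar = 67/6 ≈ 11.166667
sum((xi-xbar)(yi-ybar)) = -100.5
Cov = -100.5 / 6 = -16.75

-16.7500


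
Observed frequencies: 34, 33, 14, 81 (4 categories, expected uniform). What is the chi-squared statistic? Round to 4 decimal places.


chi2 = sum((O-E)^2/E), E = total/4
total = 162, E = 162/4 = 40.5
(34 - 40.5)^2 / 40.5 = 42.25 / 40.5 = 169/162 ≈ 1.043210
(33 - 40.5)^2 / 40.5 = 56.25 / 40.5 = 25/18 ≈ 1.388889
(14 - 40.5)^2 / 40.5 = 702.25 / 40.5 = 2809/162 ≈ 17.339506
(81 - 40.5)^2 / 40.5 = 1640.25 / 40.5 = 40.5
chi2 = 4882/81 ≈ 60.271605

60.2716


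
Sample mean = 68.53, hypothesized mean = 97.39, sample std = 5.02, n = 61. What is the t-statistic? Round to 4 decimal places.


t = (xbar - mu0) / (s/sqrt(n))
xbar - mu0 = 68.53 - 97.39 = -28.86
sqrt(61) ≈ 7.81024968
s/sqrt(n) = 5.02 / 7.81024968 ≈ 0.64274514
t = -28.86 / 0.64274514 ≈ -44.901157

-44.9012


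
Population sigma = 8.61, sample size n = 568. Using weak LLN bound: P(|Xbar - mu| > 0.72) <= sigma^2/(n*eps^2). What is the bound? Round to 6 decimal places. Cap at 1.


bound = min(1, sigma^2/(n*eps^2))
sigma^2 = 8.61^2 = 74.1321
n*eps^2 = 568 * 0.72^2 = 568 * 0.5184 = 294.4512
sigma^2/(n*eps^2) = 74.1321 / 294.4512 ≈ 0.25176362

0.251764


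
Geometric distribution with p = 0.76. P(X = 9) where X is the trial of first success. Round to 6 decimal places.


P = (1-p)^(k-1) * p
(1-p)^(k-1) = 0.24^8 ≈ 0.00001100753
P = 0.00001100753 * 0.76 ≈ 0.000008365724

0.000008


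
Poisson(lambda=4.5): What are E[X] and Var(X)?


E[X] = Var(X) = lambda = 4.5

4.5, 4.5


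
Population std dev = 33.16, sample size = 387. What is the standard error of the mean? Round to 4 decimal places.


SE = sigma / sqrt(n)
sqrt(387) ≈ 19.672316
SE = 33.16 / 19.672316 ≈ 1.685618

1.6856


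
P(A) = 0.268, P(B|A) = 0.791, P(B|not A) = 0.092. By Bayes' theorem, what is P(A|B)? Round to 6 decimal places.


P(A|B) = P(B|A)*P(A) / P(B), P(B) = P(B|A)*P(A) + P(B|not A)*P(not A)
P(B|A)*P(A) = 0.791 * 0.268 = 0.211988
P(B|not A)*P(not A) = 0.092 * 0.732 = 0.067344
P(B) = 0.211988 + 0.067344 = 0.279332
P(A|B) = 0.211988 / 0.279332 ≈ 0.75891054

0.758911


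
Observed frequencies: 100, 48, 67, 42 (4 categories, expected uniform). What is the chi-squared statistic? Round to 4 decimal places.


chi2 = sum((O-E)^2/E), E = total/4
total = 257, E = 257/4 = 64.25
(100 - 64.25)^2 / 64.25 = 1278.0625 / 64.25 = 20449/1028 ≈ 19.892023
(48 - 64.25)^2 / 64.25 = 264.0625 / 64.25 = 4225/1028 ≈ 4.109922
(67 - 64.25)^2 / 64.25 = 7.5625 / 64.25 = 121/1028 ≈ 0.117704
(42 - 64.25)^2 / 64.25 = 495.0625 / 64.25 = 7921/1028 ≈ 7.705253
chi2 = 8179/257 ≈ 31.824903

31.8249


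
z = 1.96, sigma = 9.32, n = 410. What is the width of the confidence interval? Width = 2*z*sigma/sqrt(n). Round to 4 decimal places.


width = 2*z*sigma/sqrt(n)
2*z*sigma = 2 * 1.96 * 9.32 = 36.5344
sqrt(410) ≈ 20.248457
width = 36.5344 / 20.248457 ≈ 1.804305

1.8043


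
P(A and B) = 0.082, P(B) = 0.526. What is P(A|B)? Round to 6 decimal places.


P(A|B) = P(A and B) / P(B) = 0.082 / 0.526 = 41/263 ≈ 0.15589354

0.155894


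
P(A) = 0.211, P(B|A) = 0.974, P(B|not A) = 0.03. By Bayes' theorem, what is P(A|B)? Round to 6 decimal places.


P(A|B) = P(B|A)*P(A) / P(B), P(B) = P(B|A)*P(A) + P(B|not A)*P(not A)
P(B|A)*P(A) = 0.974 * 0.211 = 0.205514
P(B|not A)*P(not A) = 0.03 * 0.789 = 0.02367
P(B) = 0.205514 + 0.02367 = 0.229184
P(A|B) = 0.205514 / 0.229184 ≈ 0.89672054

0.896721


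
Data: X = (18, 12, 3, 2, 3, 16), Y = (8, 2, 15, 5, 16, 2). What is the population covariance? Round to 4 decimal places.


Cov = (1/n)*sum((xi-xbar)(yi-ybar))
n = 6, xbar = 54/6 = 9, ybar = 48/6 = 8
sum((xi-xbar)(yi-ybar)) = -129
Cov = -129 / 6 = -21.5

-21.5000


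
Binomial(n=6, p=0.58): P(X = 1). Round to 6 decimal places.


P = C(n,k) * p^k * (1-p)^(n-k)
C(6,1) = 6
p^k = 0.58^1 = 0.58
(1-p)^(n-k) = 0.42^5 ≈ 0.01306912
P = 6 * 0.58 * 0.01306912 ≈ 0.045481

0.045481


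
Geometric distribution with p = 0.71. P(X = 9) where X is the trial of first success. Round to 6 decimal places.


P = (1-p)^(k-1) * p
(1-p)^(k-1) = 0.29^8 ≈ 0.00005002464
P = 0.00005002464 * 0.71 ≈ 0.00003551750

0.000036


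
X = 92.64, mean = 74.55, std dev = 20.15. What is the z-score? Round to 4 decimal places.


z = (X - mu) / sigma
X - mu = 92.64 - 74.55 = 18.09
z = 18.09 / 20.15 = 1809/2015 ≈ 0.897767

0.8978


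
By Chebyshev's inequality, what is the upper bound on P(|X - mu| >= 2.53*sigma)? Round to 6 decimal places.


P <= 1/k^2
k^2 = 2.53^2 = 6.4009
1/k^2 = 1 / 6.4009 ≈ 0.15622803

0.156228


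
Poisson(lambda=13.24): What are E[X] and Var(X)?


E[X] = Var(X) = lambda = 13.24

13.24, 13.24


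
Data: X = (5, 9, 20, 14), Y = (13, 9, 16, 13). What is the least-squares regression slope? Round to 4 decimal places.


b = sum((xi-xbar)(yi-ybar)) / sum((xi-xbar)^2)
n = 4, xbar = 48/4 = 12, ybar = 51/4 = 12.75
Sxy = sum((xi-xbar)(yi-ybar)) = 36
Sxx = sum((xi-xbar)^2) = 126
b = Sxy / Sxx = 2/7 ≈ 0.285714

0.2857


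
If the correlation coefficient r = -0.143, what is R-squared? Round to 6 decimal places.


R^2 = r^2 = (-0.143)^2 = 0.020449

0.020449


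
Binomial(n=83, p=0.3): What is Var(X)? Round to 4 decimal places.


Var = n*p*(1-p) = 83 * 0.3 * 0.7 = 17.43

17.4300


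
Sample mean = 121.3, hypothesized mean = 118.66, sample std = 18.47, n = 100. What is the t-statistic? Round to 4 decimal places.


t = (xbar - mu0) / (s/sqrt(n))
xbar - mu0 = 121.3 - 118.66 = 2.64
sqrt(100) = 10
s/sqrt(n) = 18.47 / 10 = 1.847
t = 2.64 / 1.847 = 2640/1847 ≈ 1.429345

1.4293


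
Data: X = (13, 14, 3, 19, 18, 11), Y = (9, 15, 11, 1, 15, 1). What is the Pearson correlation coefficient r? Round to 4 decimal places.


r = sum((xi-xbar)(yi-ybar)) / sqrt(sum((xi-xbar)^2) * sum((yi-ybar)^2))
n = 6, xbar = 78/6 = 13, ybar = 52/6 = 26/3 ≈ 8.666667
Sxy = sum((xi-xbar)(yi-ybar)) = -16
Sxx = sum((xi-xbar)^2) = 166
Syy = sum((yi-ybar)^2) = 610/3 ≈ 203.333333
sqrt(Sxx*Syy) ≈ 183.720803
r = Sxy / sqrt(Sxx*Syy) = -16 / 183.720803 ≈ -0.087089

-0.0871


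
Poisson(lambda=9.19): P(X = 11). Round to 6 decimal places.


P = e^(-lam) * lam^k / k!
e^(-9.19) ≈ 0.0001020549
lam^k = 9.19^11 ≈ 39488498926.695785
k! = 11! = 39916800
P = 0.0001020549 * 39488498926.695785 / 39916800 ≈ 0.100960

0.100960


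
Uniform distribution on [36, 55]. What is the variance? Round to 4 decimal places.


Var = (b-a)^2 / 12
(b-a)^2 = (55 - 36)^2 = 361
Var = 361/12 ≈ 30.083333

30.0833


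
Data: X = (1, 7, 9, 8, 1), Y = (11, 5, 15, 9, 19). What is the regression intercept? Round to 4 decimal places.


a = ybar - b*xbar, where b = sum((xi-xbar)(yi-ybar)) / sum((xi-xbar)^2)
n = 5, xbar = 26/5 = 5.2, ybar = 59/5 = 11.8
Sxy = sum((xi-xbar)(yi-ybar)) = -34.8
Sxx = sum((xi-xbar)^2) = 60.8
b = Sxy / Sxx = -87/152 ≈ -0.572368
a = 11.8 - (-0.572368) * 5.2 = 1123/76 ≈ 14.776316

14.7763


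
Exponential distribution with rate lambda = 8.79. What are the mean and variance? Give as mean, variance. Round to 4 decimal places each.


mean = 1/lam, var = 1/lam^2
mean = 1 / 8.79 = 100/879 ≈ 0.113766
lam^2 = 8.79^2 = 77.2641
var = 1 / 77.2641 ≈ 0.012943

0.1138, 0.0129


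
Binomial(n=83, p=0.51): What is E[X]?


E[X] = n*p = 83 * 0.51 = 42.33

42.33


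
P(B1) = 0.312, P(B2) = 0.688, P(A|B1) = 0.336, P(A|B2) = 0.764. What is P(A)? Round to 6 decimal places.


P(A) = P(A|B1)*P(B1) + P(A|B2)*P(B2)
P(A|B1)*P(B1) = 0.336 * 0.312 = 0.104832
P(A|B2)*P(B2) = 0.764 * 0.688 = 0.525632
P(A) = 0.104832 + 0.525632 = 0.630464

0.630464


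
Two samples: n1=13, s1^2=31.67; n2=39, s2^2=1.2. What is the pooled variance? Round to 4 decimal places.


sp^2 = ((n1-1)*s1^2 + (n2-1)*s2^2)/(n1+n2-2)
(n1-1)*s1^2 = 12 * 31.67 = 380.04
(n2-1)*s2^2 = 38 * 1.2 = 45.6
numerator = 380.04 + 45.6 = 425.64
n1+n2-2 = 50
sp^2 = 425.64 / 50 = 8.5128

8.5128


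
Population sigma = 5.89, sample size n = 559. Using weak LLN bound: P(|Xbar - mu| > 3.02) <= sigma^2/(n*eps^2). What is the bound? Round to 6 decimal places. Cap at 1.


bound = min(1, sigma^2/(n*eps^2))
sigma^2 = 5.89^2 = 34.6921
n*eps^2 = 559 * 3.02^2 = 559 * 9.1204 = 5098.3036
sigma^2/(n*eps^2) = 34.6921 / 5098.3036 ≈ 0.00680464

0.006805


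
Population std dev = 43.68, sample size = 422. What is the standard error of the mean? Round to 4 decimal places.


SE = sigma / sqrt(n)
sqrt(422) ≈ 20.542639
SE = 43.68 / 20.542639 ≈ 2.126309

2.1263


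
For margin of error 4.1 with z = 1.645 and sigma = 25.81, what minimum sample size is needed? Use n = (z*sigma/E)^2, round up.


z*sigma/E = 1.645 * 25.81 / 4.1 ≈ 10.355476
(z*sigma/E)^2 ≈ 107.235875
round up: n = 108

108


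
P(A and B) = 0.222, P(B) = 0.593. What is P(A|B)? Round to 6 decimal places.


P(A|B) = P(A and B) / P(B) = 0.222 / 0.593 = 222/593 ≈ 0.37436762

0.374368


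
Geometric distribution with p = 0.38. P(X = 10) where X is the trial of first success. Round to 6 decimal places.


P = (1-p)^(k-1) * p
(1-p)^(k-1) = 0.62^9 ≈ 0.01353709
P = 0.01353709 * 0.38 ≈ 0.005144093

0.005144


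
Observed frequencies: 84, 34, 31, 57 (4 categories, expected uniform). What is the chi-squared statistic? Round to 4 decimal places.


chi2 = sum((O-E)^2/E), E = total/4
total = 206, E = 206/4 = 51.5
(84 - 51.5)^2 / 51.5 = 1056.25 / 51.5 = 4225/206 ≈ 20.509709
(34 - 51.5)^2 / 51.5 = 306.25 / 51.5 = 1225/206 ≈ 5.946602
(31 - 51.5)^2 / 51.5 = 420.25 / 51.5 = 1681/206 ≈ 8.160194
(57 - 51.5)^2 / 51.5 = 30.25 / 51.5 = 121/206 ≈ 0.587379
chi2 = 3626/103 ≈ 35.203883

35.2039


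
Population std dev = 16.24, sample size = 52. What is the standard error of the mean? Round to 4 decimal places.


SE = sigma / sqrt(n)
sqrt(52) ≈ 7.211103
SE = 16.24 / 7.211103 ≈ 2.252083

2.2521


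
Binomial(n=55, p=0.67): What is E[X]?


E[X] = n*p = 55 * 0.67 = 36.85

36.85


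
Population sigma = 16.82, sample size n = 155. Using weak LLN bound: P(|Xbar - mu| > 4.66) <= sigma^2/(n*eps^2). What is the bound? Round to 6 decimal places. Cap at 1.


bound = min(1, sigma^2/(n*eps^2))
sigma^2 = 16.82^2 = 282.9124
n*eps^2 = 155 * 4.66^2 = 155 * 21.7156 = 3365.918
sigma^2/(n*eps^2) = 282.9124 / 3365.918 ≈ 0.08405208

0.084052


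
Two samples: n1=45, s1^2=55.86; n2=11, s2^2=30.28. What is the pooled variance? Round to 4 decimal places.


sp^2 = ((n1-1)*s1^2 + (n2-1)*s2^2)/(n1+n2-2)
(n1-1)*s1^2 = 44 * 55.86 = 2457.84
(n2-1)*s2^2 = 10 * 30.28 = 302.8
numerator = 2457.84 + 302.8 = 2760.64
n1+n2-2 = 54
sp^2 = 2760.64 / 54 = 34508/675 ≈ 51.122963

51.1230


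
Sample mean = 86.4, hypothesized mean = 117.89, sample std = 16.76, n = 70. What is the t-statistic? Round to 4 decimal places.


t = (xbar - mu0) / (s/sqrt(n))
xbar - mu0 = 86.4 - 117.89 = -31.49
sqrt(70) ≈ 8.36660027
s/sqrt(n) = 16.76 / 8.36660027 ≈ 2.00320315
t = -31.49 / 2.00320315 ≈ -15.719824

-15.7198


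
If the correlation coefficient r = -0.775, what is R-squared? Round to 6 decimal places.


R^2 = r^2 = (-0.775)^2 = 0.600625

0.600625


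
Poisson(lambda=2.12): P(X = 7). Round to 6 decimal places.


P = e^(-lam) * lam^k / k!
e^(-2.12) ≈ 0.1200316
lam^k = 2.12^7 ≈ 192.464673
k! = 7! = 5040
P = 0.1200316 * 192.464673 / 5040 ≈ 0.004584

0.004584


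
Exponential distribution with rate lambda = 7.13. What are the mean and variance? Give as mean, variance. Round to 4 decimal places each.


mean = 1/lam, var = 1/lam^2
mean = 1 / 7.13 = 100/713 ≈ 0.140252
lam^2 = 7.13^2 = 50.8369
var = 1 / 50.8369 ≈ 0.019671

0.1403, 0.0197


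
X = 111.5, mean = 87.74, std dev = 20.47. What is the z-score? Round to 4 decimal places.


z = (X - mu) / sigma
X - mu = 111.5 - 87.74 = 23.76
z = 23.76 / 20.47 = 2376/2047 ≈ 1.160723

1.1607


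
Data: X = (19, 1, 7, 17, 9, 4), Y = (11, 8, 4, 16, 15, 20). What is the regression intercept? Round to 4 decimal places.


a = ybar - b*xbar, where b = sum((xi-xbar)(yi-ybar)) / sum((xi-xbar)^2)
n = 6, xbar = 57/6 = 9.5, ybar = 74/6 = 37/3 ≈ 12.333333
Sxy = sum((xi-xbar)(yi-ybar)) = 29
Sxx = sum((xi-xbar)^2) = 255.5
b = Sxy / Sxx = 58/511 ≈ 0.113503
a = 12.333333 - 0.113503 * 9.5 = 17254/1533 ≈ 11.255055

11.2551


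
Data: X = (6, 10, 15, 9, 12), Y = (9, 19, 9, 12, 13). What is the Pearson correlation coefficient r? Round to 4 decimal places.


r = sum((xi-xbar)(yi-ybar)) / sqrt(sum((xi-xbar)^2) * sum((yi-ybar)^2))
n = 5, xbar = 52/5 = 10.4, ybar = 62/5 = 12.4
Sxy = sum((xi-xbar)(yi-ybar)) = -1.8
Sxx = sum((xi-xbar)^2) = 45.2
Syy = sum((yi-ybar)^2) = 67.2
sqrt(Sxx*Syy) ≈ 55.112975
r = Sxy / sqrt(Sxx*Syy) = -1.8 / 55.112975 ≈ -0.032660

-0.0327


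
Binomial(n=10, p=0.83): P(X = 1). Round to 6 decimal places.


P = C(n,k) * p^k * (1-p)^(n-k)
C(10,1) = 10
p^k = 0.83^1 = 0.83
(1-p)^(n-k) = 0.17^9 ≈ 0.0000001185879
P = 10 * 0.83 * 0.0000001185879 ≈ 0.000001

0.000001


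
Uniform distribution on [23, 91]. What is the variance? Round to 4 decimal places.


Var = (b-a)^2 / 12
(b-a)^2 = (91 - 23)^2 = 4624
Var = 4624/12 ≈ 385.333333

385.3333


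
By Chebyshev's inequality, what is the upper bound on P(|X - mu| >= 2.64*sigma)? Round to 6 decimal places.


P <= 1/k^2
k^2 = 2.64^2 = 6.9696
1/k^2 = 1 / 6.9696 = 625/4356 ≈ 0.14348026

0.143480


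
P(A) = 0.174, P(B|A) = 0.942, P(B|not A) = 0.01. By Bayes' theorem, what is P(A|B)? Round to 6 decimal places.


P(A|B) = P(B|A)*P(A) / P(B), P(B) = P(B|A)*P(A) + P(B|not A)*P(not A)
P(B|A)*P(A) = 0.942 * 0.174 = 0.163908
P(B|not A)*P(not A) = 0.01 * 0.826 = 0.00826
P(B) = 0.163908 + 0.00826 = 0.172168
P(A|B) = 0.163908 / 0.172168 ≈ 0.95202360

0.952024


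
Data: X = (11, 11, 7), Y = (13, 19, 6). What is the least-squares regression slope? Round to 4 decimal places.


b = sum((xi-xbar)(yi-ybar)) / sum((xi-xbar)^2)
n = 3, xbar = 29/3 ≈ 9.666667, ybar = 38/3 ≈ 12.666667
Sxy = sum((xi-xbar)(yi-ybar)) = 80/3 ≈ 26.666667
Sxx = sum((xi-xbar)^2) = 32/3 ≈ 10.666667
b = Sxy / Sxx = 2.5

2.5000


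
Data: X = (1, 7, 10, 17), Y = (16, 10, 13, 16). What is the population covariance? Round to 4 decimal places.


Cov = (1/n)*sum((xi-xbar)(yi-ybar))
n = 4, xbar = 35/4 = 8.75, ybar = 55/4 = 13.75
sum((xi-xbar)(yi-ybar)) = 6.75
Cov = 6.75 / 4 = 1.6875

1.6875


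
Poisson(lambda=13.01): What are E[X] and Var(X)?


E[X] = Var(X) = lambda = 13.01

13.01, 13.01


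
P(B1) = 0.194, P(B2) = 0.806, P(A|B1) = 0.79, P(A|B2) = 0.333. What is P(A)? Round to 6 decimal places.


P(A) = P(A|B1)*P(B1) + P(A|B2)*P(B2)
P(A|B1)*P(B1) = 0.79 * 0.194 = 0.15326
P(A|B2)*P(B2) = 0.333 * 0.806 = 0.268398
P(A) = 0.15326 + 0.268398 = 0.421658

0.421658


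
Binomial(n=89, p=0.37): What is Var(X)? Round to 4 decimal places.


Var = n*p*(1-p) = 89 * 0.37 * 0.63 = 20.7459

20.7459


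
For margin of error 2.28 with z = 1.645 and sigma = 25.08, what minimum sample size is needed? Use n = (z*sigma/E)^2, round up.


z*sigma/E = 1.645 * 25.08 / 2.28 = 18.095
(z*sigma/E)^2 = 327.429025
round up: n = 328

328


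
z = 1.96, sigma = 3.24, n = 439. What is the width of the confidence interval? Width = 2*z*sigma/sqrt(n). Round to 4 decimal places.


width = 2*z*sigma/sqrt(n)
2*z*sigma = 2 * 1.96 * 3.24 = 12.7008
sqrt(439) ≈ 20.952327
width = 12.7008 / 20.952327 ≈ 0.606176

0.6062


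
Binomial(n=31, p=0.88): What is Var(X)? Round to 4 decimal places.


Var = n*p*(1-p) = 31 * 0.88 * 0.12 = 3.2736

3.2736


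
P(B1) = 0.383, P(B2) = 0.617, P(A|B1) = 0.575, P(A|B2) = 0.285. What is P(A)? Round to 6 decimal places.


P(A) = P(A|B1)*P(B1) + P(A|B2)*P(B2)
P(A|B1)*P(B1) = 0.575 * 0.383 = 0.220225
P(A|B2)*P(B2) = 0.285 * 0.617 = 0.175845
P(A) = 0.220225 + 0.175845 = 0.39607

0.396070


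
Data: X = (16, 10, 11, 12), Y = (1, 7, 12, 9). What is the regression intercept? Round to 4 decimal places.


a = ybar - b*xbar, where b = sum((xi-xbar)(yi-ybar)) / sum((xi-xbar)^2)
n = 4, xbar = 49/4 = 12.25, ybar = 29/4 = 7.25
Sxy = sum((xi-xbar)(yi-ybar)) = -29.25
Sxx = sum((xi-xbar)^2) = 20.75
b = Sxy / Sxx = -117/83 ≈ -1.409639
a = 7.25 - (-1.409639) * 12.25 = 2035/83 ≈ 24.518072

24.5181


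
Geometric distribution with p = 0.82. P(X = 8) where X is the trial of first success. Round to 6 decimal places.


P = (1-p)^(k-1) * p
(1-p)^(k-1) = 0.18^7 ≈ 0.000006122200
P = 0.000006122200 * 0.82 ≈ 0.000005020204

0.000005


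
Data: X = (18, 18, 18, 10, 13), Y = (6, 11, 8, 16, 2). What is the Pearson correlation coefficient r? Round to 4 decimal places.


r = sum((xi-xbar)(yi-ybar)) / sqrt(sum((xi-xbar)^2) * sum((yi-ybar)^2))
n = 5, xbar = 77/5 = 15.4, ybar = 43/5 = 8.6
Sxy = sum((xi-xbar)(yi-ybar)) = -26.2
Sxx = sum((xi-xbar)^2) = 55.2
Syy = sum((yi-ybar)^2) = 111.2
sqrt(Sxx*Syy) ≈ 78.346921
r = Sxy / sqrt(Sxx*Syy) = -26.2 / 78.346921 ≈ -0.334410

-0.3344


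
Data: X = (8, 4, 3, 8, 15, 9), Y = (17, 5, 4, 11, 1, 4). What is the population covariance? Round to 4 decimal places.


Cov = (1/n)*sum((xi-xbar)(yi-ybar))
n = 6, xbar = 47/6 ≈ 7.833333, ybar = 42/6 = 7
sum((xi-xbar)(yi-ybar)) = -22
Cov = -22 / 6 = -11/3 ≈ -3.666667

-3.6667


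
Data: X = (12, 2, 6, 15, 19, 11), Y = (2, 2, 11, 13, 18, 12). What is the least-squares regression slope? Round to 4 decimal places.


b = sum((xi-xbar)(yi-ybar)) / sum((xi-xbar)^2)
n = 6, xbar = 65/6 ≈ 10.833333, ybar = 58/6 = 29/3 ≈ 9.666667
Sxy = sum((xi-xbar)(yi-ybar)) = 404/3 ≈ 134.666667
Sxx = sum((xi-xbar)^2) = 1121/6 ≈ 186.833333
b = Sxy / Sxx = 808/1121 ≈ 0.720785

0.7208


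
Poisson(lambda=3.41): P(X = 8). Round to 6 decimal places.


P = e^(-lam) * lam^k / k!
e^(-3.41) ≈ 0.03304120
lam^k = 3.41^8 ≈ 18282.476840
k! = 8! = 40320
P = 0.03304120 * 18282.476840 / 40320 ≈ 0.014982

0.014982


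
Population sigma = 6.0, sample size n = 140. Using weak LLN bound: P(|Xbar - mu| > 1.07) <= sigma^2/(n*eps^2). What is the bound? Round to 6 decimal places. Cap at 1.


bound = min(1, sigma^2/(n*eps^2))
sigma^2 = 6.0^2 = 36
n*eps^2 = 140 * 1.07^2 = 140 * 1.1449 = 160.286
sigma^2/(n*eps^2) = 36 / 160.286 ≈ 0.22459853

0.224599


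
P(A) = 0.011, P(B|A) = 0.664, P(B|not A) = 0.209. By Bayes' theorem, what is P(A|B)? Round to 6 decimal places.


P(A|B) = P(B|A)*P(A) / P(B), P(B) = P(B|A)*P(A) + P(B|not A)*P(not A)
P(B|A)*P(A) = 0.664 * 0.011 = 0.007304
P(B|not A)*P(not A) = 0.209 * 0.989 = 0.206701
P(B) = 0.007304 + 0.206701 = 0.214005
P(A|B) = 0.007304 / 0.214005 ≈ 0.03413004

0.034130


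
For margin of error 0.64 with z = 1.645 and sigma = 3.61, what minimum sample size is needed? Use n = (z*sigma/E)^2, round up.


z*sigma/E = 1.645 * 3.61 / 0.64 ≈ 9.278828
(z*sigma/E)^2 ≈ 86.096651
round up: n = 87

87


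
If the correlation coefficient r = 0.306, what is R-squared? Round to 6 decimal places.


R^2 = r^2 = (0.306)^2 = 0.093636

0.093636


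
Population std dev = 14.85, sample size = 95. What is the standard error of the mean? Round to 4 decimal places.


SE = sigma / sqrt(n)
sqrt(95) ≈ 9.746794
SE = 14.85 / 9.746794 ≈ 1.523578

1.5236


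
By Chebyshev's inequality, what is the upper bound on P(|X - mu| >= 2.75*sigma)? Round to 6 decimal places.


P <= 1/k^2
k^2 = 2.75^2 = 7.5625
1/k^2 = 1 / 7.5625 = 16/121 ≈ 0.13223140

0.132231


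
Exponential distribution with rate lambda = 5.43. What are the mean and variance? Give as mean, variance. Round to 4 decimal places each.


mean = 1/lam, var = 1/lam^2
mean = 1 / 5.43 = 100/543 ≈ 0.184162
lam^2 = 5.43^2 = 29.4849
var = 1 / 29.4849 ≈ 0.033916

0.1842, 0.0339


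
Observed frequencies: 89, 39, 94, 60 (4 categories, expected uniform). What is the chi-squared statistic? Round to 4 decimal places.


chi2 = sum((O-E)^2/E), E = total/4
total = 282, E = 282/4 = 70.5
(89 - 70.5)^2 / 70.5 = 342.25 / 70.5 = 1369/282 ≈ 4.854610
(39 - 70.5)^2 / 70.5 = 992.25 / 70.5 = 1323/94 ≈ 14.074468
(94 - 70.5)^2 / 70.5 = 552.25 / 70.5 = 47/6 ≈ 7.833333
(60 - 70.5)^2 / 70.5 = 110.25 / 70.5 = 147/94 ≈ 1.563830
chi2 = 3994/141 ≈ 28.326241

28.3262


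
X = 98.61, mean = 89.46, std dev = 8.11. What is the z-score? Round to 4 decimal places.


z = (X - mu) / sigma
X - mu = 98.61 - 89.46 = 9.15
z = 9.15 / 8.11 = 915/811 ≈ 1.128237

1.1282


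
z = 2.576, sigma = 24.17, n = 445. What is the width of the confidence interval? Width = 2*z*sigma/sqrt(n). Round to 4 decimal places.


width = 2*z*sigma/sqrt(n)
2*z*sigma = 2 * 2.576 * 24.17 = 124.52384
sqrt(445) ≈ 21.095023
width = 124.52384 / 21.095023 ≈ 5.902996

5.9030


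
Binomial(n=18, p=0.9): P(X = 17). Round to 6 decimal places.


P = C(n,k) * p^k * (1-p)^(n-k)
C(18,17) = 18
p^k = 0.9^17 ≈ 0.1667718
(1-p)^(n-k) = 0.1^1 = 0.1
P = 18 * 0.1667718 * 0.1 ≈ 0.300189

0.300189


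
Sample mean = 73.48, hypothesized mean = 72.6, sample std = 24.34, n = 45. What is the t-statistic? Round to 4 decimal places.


t = (xbar - mu0) / (s/sqrt(n))
xbar - mu0 = 73.48 - 72.6 = 0.88
sqrt(45) ≈ 6.70820393
s/sqrt(n) = 24.34 / 6.70820393 ≈ 3.62839297
t = 0.88 / 3.62839297 ≈ 0.242532

0.2425


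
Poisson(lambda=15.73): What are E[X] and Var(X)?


E[X] = Var(X) = lambda = 15.73

15.73, 15.73


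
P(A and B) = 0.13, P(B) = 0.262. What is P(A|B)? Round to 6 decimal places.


P(A|B) = P(A and B) / P(B) = 0.13 / 0.262 = 65/131 ≈ 0.49618321

0.496183


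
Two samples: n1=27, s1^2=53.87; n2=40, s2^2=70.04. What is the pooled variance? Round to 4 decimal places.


sp^2 = ((n1-1)*s1^2 + (n2-1)*s2^2)/(n1+n2-2)
(n1-1)*s1^2 = 26 * 53.87 = 1400.62
(n2-1)*s2^2 = 39 * 70.04 = 2731.56
numerator = 1400.62 + 2731.56 = 4132.18
n1+n2-2 = 65
sp^2 = 4132.18 / 65 = 63.572

63.5720
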